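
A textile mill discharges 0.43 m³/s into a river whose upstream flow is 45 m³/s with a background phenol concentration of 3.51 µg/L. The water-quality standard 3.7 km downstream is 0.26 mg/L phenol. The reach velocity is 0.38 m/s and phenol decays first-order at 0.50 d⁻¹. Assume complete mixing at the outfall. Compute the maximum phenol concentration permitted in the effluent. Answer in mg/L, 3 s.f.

28.7 mg/L

3.51 µg/L = 0.00351 mg/L.
Travel time to the compliance point: t = 3700/0.38 = 9737 s = 0.1127 d; decay factor exp(−0.50·0.1127) = 0.9452.
So the concentration just after mixing may be at most 0.26/0.9452 = 0.2751 mg/L.
Mass balance: 0.2751·45.43 = 0.43·Cₑ + 45·0.00351.
Cₑ = (12.5 − 0.1579) / 0.43 = 28.69 mg/L.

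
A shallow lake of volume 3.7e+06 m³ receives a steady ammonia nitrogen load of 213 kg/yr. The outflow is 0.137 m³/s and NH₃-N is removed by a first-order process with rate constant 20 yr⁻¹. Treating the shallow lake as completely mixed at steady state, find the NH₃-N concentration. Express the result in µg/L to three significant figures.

2.72 µg/L

Outflow Q = 0.137 m³/s × 3.156e+07 s/yr = 4.323e+06 m³/yr.
Steady-state CSTR mass balance: W = Q·C + k·V·C, so C = W/(Q + kV).
Q + kV = 4.323e+06 + 20·3.7e+06 = 7.832e+07 m³/yr.
C = 213/7.832e+07 = 2.719e-06 kg/m³ = 0.002719 mg/L = 2.719 µg/L.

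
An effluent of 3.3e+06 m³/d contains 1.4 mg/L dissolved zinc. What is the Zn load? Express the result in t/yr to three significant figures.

3.3e+06 m³/d = 38.19 m³/s.
Mass flux = Q·C = 38.19 m³/s × 1.4 g/m³ = 53.47 g/s.
= 53.47 g/s × 31.56 = 1687 t/yr.

1690 t/yr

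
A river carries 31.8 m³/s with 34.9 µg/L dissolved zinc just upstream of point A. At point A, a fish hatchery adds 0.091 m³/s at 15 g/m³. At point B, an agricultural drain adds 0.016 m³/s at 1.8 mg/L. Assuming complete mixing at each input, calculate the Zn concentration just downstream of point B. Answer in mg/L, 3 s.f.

0.0785 mg/L

34.9 µg/L = 0.0349 mg/L.
After input A: C = (31.8·0.0349 + 0.091·15) / 31.89 = 0.0776 mg/L.
After input B: C = (31.89·0.0776 + 0.016·1.8) / 31.91 = 0.07847 mg/L.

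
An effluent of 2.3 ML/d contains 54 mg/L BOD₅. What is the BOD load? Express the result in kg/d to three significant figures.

124 kg/d

2.3 ML/d = 0.02662 m³/s.
Mass flux = Q·C = 0.02662 m³/s × 54 g/m³ = 1.437 g/s.
= 1.437 g/s × 86.4 = 124.2 kg/d.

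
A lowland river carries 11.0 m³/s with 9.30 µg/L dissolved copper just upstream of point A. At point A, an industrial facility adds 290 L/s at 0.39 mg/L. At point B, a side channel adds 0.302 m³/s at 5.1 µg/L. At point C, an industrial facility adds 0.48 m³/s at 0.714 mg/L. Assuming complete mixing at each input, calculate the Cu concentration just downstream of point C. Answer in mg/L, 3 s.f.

0.0464 mg/L

9.30 µg/L = 0.0093 mg/L.
290 L/s = 0.29 m³/s.
After input A: C = (11·0.0093 + 0.29·0.39) / 11.29 = 0.01908 mg/L.
5.1 µg/L = 0.0051 mg/L.
After input B: C = (11.29·0.01908 + 0.302·0.0051) / 11.59 = 0.01871 mg/L.
After input C: C = (11.59·0.01871 + 0.48·0.714) / 12.07 = 0.04636 mg/L.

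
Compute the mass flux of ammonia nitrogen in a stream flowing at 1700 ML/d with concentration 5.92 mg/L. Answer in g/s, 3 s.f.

116 g/s

1700 ML/d = 19.68 m³/s.
Mass flux = Q·C = 19.68 m³/s × 5.92 g/m³ = 116.5 g/s.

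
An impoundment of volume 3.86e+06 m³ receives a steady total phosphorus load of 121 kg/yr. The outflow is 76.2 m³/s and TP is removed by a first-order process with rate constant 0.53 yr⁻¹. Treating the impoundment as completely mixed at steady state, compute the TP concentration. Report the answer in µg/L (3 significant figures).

Outflow Q = 76.2 m³/s × 3.156e+07 s/yr = 2.405e+09 m³/yr.
Steady-state CSTR mass balance: W = Q·C + k·V·C, so C = W/(Q + kV).
Q + kV = 2.405e+09 + 0.53·3.86e+06 = 2.407e+09 m³/yr.
C = 121/2.407e+09 = 5.028e-08 kg/m³ = 5.028e-05 mg/L = 0.05028 µg/L.

0.0503 µg/L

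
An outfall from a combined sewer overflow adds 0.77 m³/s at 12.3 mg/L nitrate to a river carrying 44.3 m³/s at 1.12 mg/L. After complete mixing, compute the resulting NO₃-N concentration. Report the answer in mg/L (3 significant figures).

By mass balance at complete mixing, C = (0.77·12.3 + 44.3·1.12) / (0.77 + 44.3) = 59.09/45.07 = 1.311 mg/L.

1.31 mg/L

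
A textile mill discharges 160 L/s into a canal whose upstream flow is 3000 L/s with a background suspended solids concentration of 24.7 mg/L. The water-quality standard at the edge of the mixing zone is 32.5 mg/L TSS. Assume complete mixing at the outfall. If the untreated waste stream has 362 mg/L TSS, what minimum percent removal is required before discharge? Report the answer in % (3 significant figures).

160 L/s = 0.16 m³/s.
3000 L/s = 3 m³/s.
Mass balance: 32.5·3.16 = 0.16·Cₑ + 3·24.7.
Cₑ = (102.7 − 74.1) / 0.16 = 178.8 mg/L.
Required removal = 1 − 178.8/362 = 50.62 %.

50.6 %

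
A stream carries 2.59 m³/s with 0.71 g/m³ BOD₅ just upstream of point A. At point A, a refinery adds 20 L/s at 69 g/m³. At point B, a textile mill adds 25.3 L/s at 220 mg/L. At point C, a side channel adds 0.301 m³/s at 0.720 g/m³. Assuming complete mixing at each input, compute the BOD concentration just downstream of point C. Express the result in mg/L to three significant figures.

20 L/s = 0.02 m³/s.
After input A: C = (2.59·0.71 + 0.02·69) / 2.61 = 1.233 mg/L.
25.3 L/s = 0.0253 m³/s.
After input B: C = (2.61·1.233 + 0.0253·220) / 2.635 = 3.334 mg/L.
After input C: C = (2.635·3.334 + 0.301·0.72) / 2.936 = 3.066 mg/L.

3.07 mg/L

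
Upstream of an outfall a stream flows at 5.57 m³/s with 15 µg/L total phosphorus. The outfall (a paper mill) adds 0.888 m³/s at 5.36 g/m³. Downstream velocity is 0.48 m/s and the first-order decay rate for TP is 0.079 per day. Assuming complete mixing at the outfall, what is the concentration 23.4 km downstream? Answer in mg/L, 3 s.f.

15 µg/L = 0.015 mg/L.
After complete mixing, C₀ = (0.888·5.36 + 5.57·0.015) / 6.458 = 0.75 mg/L.
Travel time t = 2.34e+04 m / 0.48 m/s = 4.875e+04 s = 0.5642 d.
C = 0.75·exp(−0.079·0.5642) = 0.75·0.9564 = 0.7173 mg/L.

0.717 mg/L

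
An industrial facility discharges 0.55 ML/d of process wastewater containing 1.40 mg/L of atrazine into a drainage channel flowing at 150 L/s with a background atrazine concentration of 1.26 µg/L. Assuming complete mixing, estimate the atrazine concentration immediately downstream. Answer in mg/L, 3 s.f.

0.55 ML/d = 0.006366 m³/s.
150 L/s = 0.15 m³/s.
1.26 µg/L = 0.00126 mg/L.
By mass balance at complete mixing, C = (0.006366·1.4 + 0.15·0.00126) / (0.006366 + 0.15) = 0.009101/0.1564 = 0.0582 mg/L.

0.0582 mg/L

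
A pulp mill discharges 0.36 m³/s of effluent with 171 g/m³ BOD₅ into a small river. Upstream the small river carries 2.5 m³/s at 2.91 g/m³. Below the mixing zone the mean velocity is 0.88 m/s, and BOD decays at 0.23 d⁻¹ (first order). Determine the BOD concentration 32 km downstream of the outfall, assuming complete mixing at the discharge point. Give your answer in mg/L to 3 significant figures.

21.8 mg/L

After complete mixing, C₀ = (0.36·171 + 2.5·2.91) / 2.86 = 24.07 mg/L.
Travel time t = 3.2e+04 m / 0.88 m/s = 3.636e+04 s = 0.4209 d.
C = 24.07·exp(−0.23·0.4209) = 24.07·0.9077 = 21.85 mg/L.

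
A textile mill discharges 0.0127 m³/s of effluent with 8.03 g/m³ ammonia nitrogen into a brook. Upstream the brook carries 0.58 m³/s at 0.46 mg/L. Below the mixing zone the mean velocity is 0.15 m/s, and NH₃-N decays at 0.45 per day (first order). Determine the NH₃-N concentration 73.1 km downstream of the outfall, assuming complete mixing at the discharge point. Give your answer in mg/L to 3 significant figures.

0.0492 mg/L

After complete mixing, C₀ = (0.0127·8.03 + 0.58·0.46) / 0.5927 = 0.6222 mg/L.
Travel time t = 7.31e+04 m / 0.15 m/s = 4.873e+05 s = 5.64 d.
C = 0.6222·exp(−0.45·5.64) = 0.6222·0.07901 = 0.04916 mg/L.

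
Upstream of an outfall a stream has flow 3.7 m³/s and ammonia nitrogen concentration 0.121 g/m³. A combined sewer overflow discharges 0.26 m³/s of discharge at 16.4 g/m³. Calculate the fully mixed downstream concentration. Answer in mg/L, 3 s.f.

1.19 mg/L

Conservation of mass across the mixing zone: C = (0.26·16.4 + 3.7·0.121) / (0.26 + 3.7) = 4.712/3.96 = 1.19 mg/L.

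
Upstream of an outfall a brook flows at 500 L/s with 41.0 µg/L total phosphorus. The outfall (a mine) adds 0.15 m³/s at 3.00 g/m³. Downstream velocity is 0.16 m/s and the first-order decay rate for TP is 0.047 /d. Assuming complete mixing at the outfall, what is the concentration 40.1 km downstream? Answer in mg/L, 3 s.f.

500 L/s = 0.5 m³/s.
41.0 µg/L = 0.041 mg/L.
After complete mixing, C₀ = (0.15·3 + 0.5·0.041) / 0.65 = 0.7238 mg/L.
Travel time t = 4.01e+04 m / 0.16 m/s = 2.506e+05 s = 2.901 d.
C = 0.7238·exp(−0.047·2.901) = 0.7238·0.8725 = 0.6316 mg/L.

0.632 mg/L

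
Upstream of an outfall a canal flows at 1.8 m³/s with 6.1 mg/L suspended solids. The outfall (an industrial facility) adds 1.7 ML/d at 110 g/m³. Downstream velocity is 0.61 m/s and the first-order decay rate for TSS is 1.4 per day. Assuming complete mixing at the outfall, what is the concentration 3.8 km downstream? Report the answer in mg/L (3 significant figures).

6.53 mg/L

1.7 ML/d = 0.01968 m³/s.
After complete mixing, C₀ = (0.01968·110 + 1.8·6.1) / 1.82 = 7.223 mg/L.
Travel time t = 3800 m / 0.61 m/s = 6230 s = 0.0721 d.
C = 7.223·exp(−1.4·0.0721) = 7.223·0.904 = 6.53 mg/L.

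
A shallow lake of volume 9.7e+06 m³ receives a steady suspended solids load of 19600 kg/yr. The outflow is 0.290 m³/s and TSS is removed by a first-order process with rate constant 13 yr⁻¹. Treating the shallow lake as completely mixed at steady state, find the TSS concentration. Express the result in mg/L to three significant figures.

Outflow Q = 0.290 m³/s × 3.156e+07 s/yr = 9.152e+06 m³/yr.
Steady-state CSTR mass balance: W = Q·C + k·V·C, so C = W/(Q + kV).
Q + kV = 9.152e+06 + 13·9.7e+06 = 1.353e+08 m³/yr.
C = 19600/1.353e+08 = 0.0001449 kg/m³ = 0.1449 mg/L.

0.145 mg/L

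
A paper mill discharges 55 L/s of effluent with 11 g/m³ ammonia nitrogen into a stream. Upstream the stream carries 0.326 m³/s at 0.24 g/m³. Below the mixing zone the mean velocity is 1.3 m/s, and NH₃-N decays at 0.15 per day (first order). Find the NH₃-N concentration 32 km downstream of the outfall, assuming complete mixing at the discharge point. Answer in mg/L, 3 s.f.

1.72 mg/L

55 L/s = 0.055 m³/s.
After complete mixing, C₀ = (0.055·11 + 0.326·0.24) / 0.381 = 1.793 mg/L.
Travel time t = 3.2e+04 m / 1.3 m/s = 2.462e+04 s = 0.2849 d.
C = 1.793·exp(−0.15·0.2849) = 1.793·0.9582 = 1.718 mg/L.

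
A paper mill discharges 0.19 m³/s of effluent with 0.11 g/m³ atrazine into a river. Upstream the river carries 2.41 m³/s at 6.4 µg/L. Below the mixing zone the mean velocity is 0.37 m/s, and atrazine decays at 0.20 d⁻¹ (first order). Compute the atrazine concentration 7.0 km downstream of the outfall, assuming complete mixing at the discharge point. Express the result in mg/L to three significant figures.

0.0134 mg/L

6.4 µg/L = 0.0064 mg/L.
After complete mixing, C₀ = (0.19·0.11 + 2.41·0.0064) / 2.6 = 0.01397 mg/L.
Travel time t = 7000 m / 0.37 m/s = 1.892e+04 s = 0.219 d.
C = 0.01397·exp(−0.20·0.219) = 0.01397·0.9572 = 0.01337 mg/L.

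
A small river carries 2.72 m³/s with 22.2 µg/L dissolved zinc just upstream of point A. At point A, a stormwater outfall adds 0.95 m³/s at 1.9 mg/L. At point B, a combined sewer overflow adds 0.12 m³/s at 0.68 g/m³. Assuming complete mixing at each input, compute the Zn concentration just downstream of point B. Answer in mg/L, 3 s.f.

22.2 µg/L = 0.0222 mg/L.
After input A: C = (2.72·0.0222 + 0.95·1.9) / 3.67 = 0.5083 mg/L.
After input B: C = (3.67·0.5083 + 0.12·0.68) / 3.79 = 0.5137 mg/L.

0.514 mg/L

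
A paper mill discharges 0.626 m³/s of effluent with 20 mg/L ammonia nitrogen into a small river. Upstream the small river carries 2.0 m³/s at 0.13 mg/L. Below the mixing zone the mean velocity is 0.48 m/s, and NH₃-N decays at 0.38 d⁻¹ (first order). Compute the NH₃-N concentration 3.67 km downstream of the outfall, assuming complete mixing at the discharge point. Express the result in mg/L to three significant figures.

4.71 mg/L

After complete mixing, C₀ = (0.626·20 + 2·0.13) / 2.626 = 4.867 mg/L.
Travel time t = 3670 m / 0.48 m/s = 7646 s = 0.08849 d.
C = 4.867·exp(−0.38·0.08849) = 4.867·0.9669 = 4.706 mg/L.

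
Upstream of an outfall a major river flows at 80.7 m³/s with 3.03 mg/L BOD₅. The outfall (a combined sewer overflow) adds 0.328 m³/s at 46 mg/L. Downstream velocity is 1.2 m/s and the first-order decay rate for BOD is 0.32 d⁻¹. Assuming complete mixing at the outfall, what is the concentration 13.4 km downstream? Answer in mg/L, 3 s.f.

3.07 mg/L

After complete mixing, C₀ = (0.328·46 + 80.7·3.03) / 81.03 = 3.204 mg/L.
Travel time t = 1.34e+04 m / 1.2 m/s = 1.117e+04 s = 0.1292 d.
C = 3.204·exp(−0.32·0.1292) = 3.204·0.9595 = 3.074 mg/L.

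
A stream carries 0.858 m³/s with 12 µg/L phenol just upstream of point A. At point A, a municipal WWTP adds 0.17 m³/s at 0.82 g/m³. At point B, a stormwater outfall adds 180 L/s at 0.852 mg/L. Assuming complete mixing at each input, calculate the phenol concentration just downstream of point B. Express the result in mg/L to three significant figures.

0.251 mg/L

12 µg/L = 0.012 mg/L.
After input A: C = (0.858·0.012 + 0.17·0.82) / 1.028 = 0.1456 mg/L.
180 L/s = 0.18 m³/s.
After input B: C = (1.028·0.1456 + 0.18·0.852) / 1.208 = 0.2509 mg/L.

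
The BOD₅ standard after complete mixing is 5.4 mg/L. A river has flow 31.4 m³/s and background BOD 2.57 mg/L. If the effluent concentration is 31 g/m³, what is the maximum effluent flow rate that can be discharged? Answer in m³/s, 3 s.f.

Mass balance at complete mixing: C_std·(Q_w + Q_r) = Q_w·C_e + Q_r·C_b.
Rearranging, Q_w = Q_r·(C_std − C_b)/(C_e − C_std) = 31.4·(5.4 − 2.57) / (31 − 5.4) = 3.471 m³/s.

3.47 m³/s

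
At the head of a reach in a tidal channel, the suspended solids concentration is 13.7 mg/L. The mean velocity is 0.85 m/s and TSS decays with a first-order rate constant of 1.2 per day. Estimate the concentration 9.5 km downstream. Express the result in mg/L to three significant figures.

Travel time t = 9.5 km / 0.85 m/s = 9500/0.85 = 1.118e+04 s = 0.1294 d.
First-order decay: C = 13.7·exp(−1.2·0.1294) = 13.7·0.8562 = 11.73 mg/L.

11.7 mg/L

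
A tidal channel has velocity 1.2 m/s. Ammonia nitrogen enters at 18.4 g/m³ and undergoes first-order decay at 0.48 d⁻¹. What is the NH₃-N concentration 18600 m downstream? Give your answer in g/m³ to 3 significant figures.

Travel time t = 18600 m / 1.2 m/s = 1.86e+04/1.2 = 1.55e+04 s = 0.1794 d.
First-order decay: C = 18.4·exp(−0.48·0.1794) = 18.4·0.9175 = 16.88 g/m³.

16.9 g/m³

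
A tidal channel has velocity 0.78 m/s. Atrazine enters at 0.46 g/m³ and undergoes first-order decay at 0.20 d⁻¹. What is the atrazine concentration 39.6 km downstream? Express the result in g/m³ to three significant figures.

Travel time t = 39.6 km / 0.78 m/s = 3.96e+04/0.78 = 5.077e+04 s = 0.5876 d.
First-order decay: C = 0.46·exp(−0.20·0.5876) = 0.46·0.8891 = 0.409 g/m³.

0.409 g/m³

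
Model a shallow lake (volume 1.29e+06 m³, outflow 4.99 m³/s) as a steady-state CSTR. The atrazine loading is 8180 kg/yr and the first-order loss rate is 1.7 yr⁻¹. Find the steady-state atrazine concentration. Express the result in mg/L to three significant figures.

Outflow Q = 4.99 m³/s × 3.156e+07 s/yr = 1.575e+08 m³/yr.
Steady-state CSTR mass balance: W = Q·C + k·V·C, so C = W/(Q + kV).
Q + kV = 1.575e+08 + 1.7·1.29e+06 = 1.597e+08 m³/yr.
C = 8180/1.597e+08 = 5.123e-05 kg/m³ = 0.05123 mg/L.

0.0512 mg/L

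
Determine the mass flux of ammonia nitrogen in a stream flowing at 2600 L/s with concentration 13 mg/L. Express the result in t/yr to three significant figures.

1070 t/yr

2600 L/s = 2.6 m³/s.
Mass flux = Q·C = 2.6 m³/s × 13 g/m³ = 33.8 g/s.
= 33.8 g/s × 31.56 = 1067 t/yr.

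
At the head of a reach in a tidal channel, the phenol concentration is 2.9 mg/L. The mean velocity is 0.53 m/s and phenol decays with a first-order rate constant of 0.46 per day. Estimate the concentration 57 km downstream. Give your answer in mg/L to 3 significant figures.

Travel time t = 57 km / 0.53 m/s = 5.7e+04/0.53 = 1.075e+05 s = 1.245 d.
First-order decay: C = 2.9·exp(−0.46·1.245) = 2.9·0.5641 = 1.636 mg/L.

1.64 mg/L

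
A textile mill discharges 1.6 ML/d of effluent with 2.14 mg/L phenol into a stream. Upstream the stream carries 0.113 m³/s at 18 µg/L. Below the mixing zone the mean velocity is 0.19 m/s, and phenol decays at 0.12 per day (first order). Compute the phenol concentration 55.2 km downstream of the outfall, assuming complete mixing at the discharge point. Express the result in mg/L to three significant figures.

0.212 mg/L

1.6 ML/d = 0.01852 m³/s.
18 µg/L = 0.018 mg/L.
After complete mixing, C₀ = (0.01852·2.14 + 0.113·0.018) / 0.1315 = 0.3168 mg/L.
Travel time t = 5.52e+04 m / 0.19 m/s = 2.905e+05 s = 3.363 d.
C = 0.3168·exp(−0.12·3.363) = 0.3168·0.668 = 0.2116 mg/L.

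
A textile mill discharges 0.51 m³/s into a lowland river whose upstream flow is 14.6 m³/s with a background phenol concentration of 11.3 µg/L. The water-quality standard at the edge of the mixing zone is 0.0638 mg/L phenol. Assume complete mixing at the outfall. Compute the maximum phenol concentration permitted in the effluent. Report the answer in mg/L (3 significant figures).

1.57 mg/L

11.3 µg/L = 0.0113 mg/L.
Mass balance: 0.0638·15.11 = 0.51·Cₑ + 14.6·0.0113.
Cₑ = (0.964 − 0.165) / 0.51 = 1.567 mg/L.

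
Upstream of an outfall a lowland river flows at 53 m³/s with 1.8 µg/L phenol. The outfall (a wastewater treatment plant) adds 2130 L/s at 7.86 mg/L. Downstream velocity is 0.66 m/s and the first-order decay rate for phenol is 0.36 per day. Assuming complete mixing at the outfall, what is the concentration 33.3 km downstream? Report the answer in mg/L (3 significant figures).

0.248 mg/L

2130 L/s = 2.13 m³/s.
1.8 µg/L = 0.0018 mg/L.
After complete mixing, C₀ = (2.13·7.86 + 53·0.0018) / 55.13 = 0.3054 mg/L.
Travel time t = 3.33e+04 m / 0.66 m/s = 5.045e+04 s = 0.584 d.
C = 0.3054·exp(−0.36·0.584) = 0.3054·0.8104 = 0.2475 mg/L.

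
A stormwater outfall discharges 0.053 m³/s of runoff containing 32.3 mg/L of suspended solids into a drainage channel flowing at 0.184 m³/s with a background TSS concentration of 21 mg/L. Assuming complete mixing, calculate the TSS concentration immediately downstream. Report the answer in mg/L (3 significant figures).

Conservation of mass across the mixing zone: C = (0.053·32.3 + 0.184·21) / (0.053 + 0.184) = 5.576/0.237 = 23.53 mg/L.

23.5 mg/L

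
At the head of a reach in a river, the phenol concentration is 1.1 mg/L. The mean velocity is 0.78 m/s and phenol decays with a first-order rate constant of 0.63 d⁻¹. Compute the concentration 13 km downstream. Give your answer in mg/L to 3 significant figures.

Travel time t = 13 km / 0.78 m/s = 1.3e+04/0.78 = 1.667e+04 s = 0.1929 d.
First-order decay: C = 1.1·exp(−0.63·0.1929) = 1.1·0.8856 = 0.9741 mg/L.

0.974 mg/L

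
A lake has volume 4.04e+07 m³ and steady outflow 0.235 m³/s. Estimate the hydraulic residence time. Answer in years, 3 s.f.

5.45 yr

Q = 0.235 m³/s × 3.156e+07 s/yr = 7.416e+06 m³/yr.
Hydraulic residence time τ = V/Q = 4.04e+07/7.416e+06 = 5.448 yr.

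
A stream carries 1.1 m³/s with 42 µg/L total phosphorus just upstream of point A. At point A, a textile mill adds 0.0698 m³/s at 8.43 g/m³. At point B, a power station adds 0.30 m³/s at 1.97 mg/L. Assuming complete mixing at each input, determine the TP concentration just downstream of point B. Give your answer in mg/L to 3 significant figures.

42 µg/L = 0.042 mg/L.
After input A: C = (1.1·0.042 + 0.0698·8.43) / 1.17 = 0.5425 mg/L.
After input B: C = (1.17·0.5425 + 0.3·1.97) / 1.47 = 0.8339 mg/L.

0.834 mg/L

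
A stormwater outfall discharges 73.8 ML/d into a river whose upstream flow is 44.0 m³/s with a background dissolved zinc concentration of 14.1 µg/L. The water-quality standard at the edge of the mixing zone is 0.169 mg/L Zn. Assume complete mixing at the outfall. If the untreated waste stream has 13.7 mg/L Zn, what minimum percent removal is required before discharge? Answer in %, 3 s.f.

73.8 ML/d = 0.8542 m³/s.
14.1 µg/L = 0.0141 mg/L.
Mass balance: 0.169·44.85 = 0.8542·Cₑ + 44·0.0141.
Cₑ = (7.58 − 0.6204) / 0.8542 = 8.148 mg/L.
Required removal = 1 − 8.148/13.7 = 40.52 %.

40.5 %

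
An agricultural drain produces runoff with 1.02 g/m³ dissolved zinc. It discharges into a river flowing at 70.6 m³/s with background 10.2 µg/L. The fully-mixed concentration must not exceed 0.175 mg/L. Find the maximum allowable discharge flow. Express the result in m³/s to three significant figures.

13.8 m³/s

10.2 µg/L = 0.0102 mg/L.
Mass balance at complete mixing: C_std·(Q_w + Q_r) = Q_w·C_e + Q_r·C_b.
Rearranging, Q_w = Q_r·(C_std − C_b)/(C_e − C_std) = 70.6·(0.175 − 0.0102) / (1.02 − 0.175) = 13.77 m³/s.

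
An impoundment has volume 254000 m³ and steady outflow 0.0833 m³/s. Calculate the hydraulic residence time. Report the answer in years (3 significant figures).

Q = 0.0833 m³/s × 3.156e+07 s/yr = 2.629e+06 m³/yr.
Hydraulic residence time τ = V/Q = 254000/2.629e+06 = 0.09662 yr.

0.0966 yr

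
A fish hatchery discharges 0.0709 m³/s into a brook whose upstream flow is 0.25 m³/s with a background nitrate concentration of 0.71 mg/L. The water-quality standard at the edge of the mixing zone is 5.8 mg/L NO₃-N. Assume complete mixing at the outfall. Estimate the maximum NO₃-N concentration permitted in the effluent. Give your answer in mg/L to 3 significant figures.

Mass balance: 5.8·0.3209 = 0.0709·Cₑ + 0.25·0.71.
Cₑ = (1.861 − 0.1775) / 0.0709 = 23.75 mg/L.

23.7 mg/L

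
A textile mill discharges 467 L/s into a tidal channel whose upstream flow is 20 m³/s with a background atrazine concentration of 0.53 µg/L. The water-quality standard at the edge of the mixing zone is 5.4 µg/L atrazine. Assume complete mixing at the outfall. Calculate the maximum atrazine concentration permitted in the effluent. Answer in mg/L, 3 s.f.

467 L/s = 0.467 m³/s.
0.53 µg/L = 0.00053 mg/L.
5.4 µg/L = 0.0054 mg/L.
Mass balance: 0.0054·20.47 = 0.467·Cₑ + 20·0.00053.
Cₑ = (0.1105 − 0.0106) / 0.467 = 0.214 mg/L.

0.214 mg/L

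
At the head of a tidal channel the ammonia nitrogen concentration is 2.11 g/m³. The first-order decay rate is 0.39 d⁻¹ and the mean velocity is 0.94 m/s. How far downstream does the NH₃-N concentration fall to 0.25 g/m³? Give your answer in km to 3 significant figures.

444 km

From C = C₀·e^(−kt), t = ln(C₀/C)/k = ln(2.11/0.25)/0.39 = 2.133/0.39 = 5.469 d.
Distance = v·t = 0.94 m/s × 4.725e+05 s = 4.442e+05 m = 444.2 km.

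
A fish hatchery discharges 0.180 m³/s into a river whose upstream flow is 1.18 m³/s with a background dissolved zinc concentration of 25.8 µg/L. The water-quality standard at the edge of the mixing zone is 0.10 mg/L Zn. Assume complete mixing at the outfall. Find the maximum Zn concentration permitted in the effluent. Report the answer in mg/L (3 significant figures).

25.8 µg/L = 0.0258 mg/L.
Mass balance: 0.1·1.36 = 0.18·Cₑ + 1.18·0.0258.
Cₑ = (0.136 − 0.03044) / 0.18 = 0.5864 mg/L.

0.586 mg/L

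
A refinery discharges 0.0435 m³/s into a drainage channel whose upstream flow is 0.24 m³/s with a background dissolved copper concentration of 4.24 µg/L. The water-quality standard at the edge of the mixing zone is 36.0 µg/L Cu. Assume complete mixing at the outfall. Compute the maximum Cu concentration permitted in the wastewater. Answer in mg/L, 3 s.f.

0.211 mg/L

4.24 µg/L = 0.00424 mg/L.
36.0 µg/L = 0.036 mg/L.
Mass balance: 0.036·0.2835 = 0.0435·Cₑ + 0.24·0.00424.
Cₑ = (0.01021 − 0.001018) / 0.0435 = 0.2112 mg/L.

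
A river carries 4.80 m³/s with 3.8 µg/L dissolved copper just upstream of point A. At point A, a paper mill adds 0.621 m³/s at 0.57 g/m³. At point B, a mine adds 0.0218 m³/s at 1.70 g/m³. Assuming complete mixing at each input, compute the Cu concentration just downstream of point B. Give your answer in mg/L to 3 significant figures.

3.8 µg/L = 0.0038 mg/L.
After input A: C = (4.8·0.0038 + 0.621·0.57) / 5.421 = 0.06866 mg/L.
After input B: C = (5.421·0.06866 + 0.0218·1.7) / 5.443 = 0.07519 mg/L.

0.0752 mg/L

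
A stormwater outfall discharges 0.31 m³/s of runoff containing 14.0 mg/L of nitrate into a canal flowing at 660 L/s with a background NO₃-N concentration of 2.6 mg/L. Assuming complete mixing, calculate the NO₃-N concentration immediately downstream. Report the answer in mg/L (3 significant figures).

6.24 mg/L

660 L/s = 0.66 m³/s.
Conservation of mass across the mixing zone: C = (0.31·14 + 0.66·2.6) / (0.31 + 0.66) = 6.056/0.97 = 6.243 mg/L.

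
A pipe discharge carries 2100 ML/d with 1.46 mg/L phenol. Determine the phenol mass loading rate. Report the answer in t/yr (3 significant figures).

1120 t/yr

2100 ML/d = 24.31 m³/s.
Mass flux = Q·C = 24.31 m³/s × 1.46 g/m³ = 35.49 g/s.
= 35.49 g/s × 31.56 = 1120 t/yr.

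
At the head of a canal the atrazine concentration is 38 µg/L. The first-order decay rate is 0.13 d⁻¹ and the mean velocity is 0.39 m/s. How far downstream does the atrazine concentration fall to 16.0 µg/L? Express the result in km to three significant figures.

From C = C₀·e^(−kt), t = ln(C₀/C)/k = ln(38/16.0)/0.13 = 0.865/0.13 = 6.654 d.
Distance = v·t = 0.39 m/s × 5.749e+05 s = 2.242e+05 m = 224.2 km.

224 km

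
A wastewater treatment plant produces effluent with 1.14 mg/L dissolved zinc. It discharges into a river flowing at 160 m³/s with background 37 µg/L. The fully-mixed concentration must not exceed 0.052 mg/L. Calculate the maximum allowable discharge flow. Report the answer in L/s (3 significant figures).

2210 L/s

37 µg/L = 0.037 mg/L.
Mass balance at complete mixing: C_std·(Q_w + Q_r) = Q_w·C_e + Q_r·C_b.
Rearranging, Q_w = Q_r·(C_std − C_b)/(C_e − C_std) = 160·(0.052 − 0.037) / (1.14 − 0.052) = 2.206 m³/s.
= 2206 L/s.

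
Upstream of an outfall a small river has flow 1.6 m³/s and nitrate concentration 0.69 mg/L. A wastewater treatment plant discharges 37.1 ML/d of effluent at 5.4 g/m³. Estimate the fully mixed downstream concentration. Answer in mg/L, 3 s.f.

37.1 ML/d = 0.4294 m³/s.
Conservation of mass across the mixing zone: C = (0.4294·5.4 + 1.6·0.69) / (0.4294 + 1.6) = 3.423/2.029 = 1.687 mg/L.

1.69 mg/L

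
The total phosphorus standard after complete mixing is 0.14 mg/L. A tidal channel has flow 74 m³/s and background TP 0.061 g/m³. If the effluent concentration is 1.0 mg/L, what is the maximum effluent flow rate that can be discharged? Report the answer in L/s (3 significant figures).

Mass balance at complete mixing: C_std·(Q_w + Q_r) = Q_w·C_e + Q_r·C_b.
Rearranging, Q_w = Q_r·(C_std − C_b)/(C_e − C_std) = 74·(0.14 − 0.061) / (1 − 0.14) = 6.798 m³/s.
= 6798 L/s.

6800 L/s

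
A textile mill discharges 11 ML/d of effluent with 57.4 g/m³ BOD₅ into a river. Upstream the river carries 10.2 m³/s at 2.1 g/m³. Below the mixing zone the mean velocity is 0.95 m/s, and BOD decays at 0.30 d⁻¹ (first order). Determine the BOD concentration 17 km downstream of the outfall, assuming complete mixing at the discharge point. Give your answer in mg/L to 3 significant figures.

2.61 mg/L

11 ML/d = 0.1273 m³/s.
After complete mixing, C₀ = (0.1273·57.4 + 10.2·2.1) / 10.33 = 2.782 mg/L.
Travel time t = 1.7e+04 m / 0.95 m/s = 1.789e+04 s = 0.2071 d.
C = 2.782·exp(−0.30·0.2071) = 2.782·0.9398 = 2.614 mg/L.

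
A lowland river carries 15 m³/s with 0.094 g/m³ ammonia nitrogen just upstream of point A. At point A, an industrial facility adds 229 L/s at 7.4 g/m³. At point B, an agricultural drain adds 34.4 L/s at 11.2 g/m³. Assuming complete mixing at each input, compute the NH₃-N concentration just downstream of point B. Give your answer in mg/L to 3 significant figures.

0.229 mg/L

229 L/s = 0.229 m³/s.
After input A: C = (15·0.094 + 0.229·7.4) / 15.23 = 0.2039 mg/L.
34.4 L/s = 0.0344 m³/s.
After input B: C = (15.23·0.2039 + 0.0344·11.2) / 15.26 = 0.2286 mg/L.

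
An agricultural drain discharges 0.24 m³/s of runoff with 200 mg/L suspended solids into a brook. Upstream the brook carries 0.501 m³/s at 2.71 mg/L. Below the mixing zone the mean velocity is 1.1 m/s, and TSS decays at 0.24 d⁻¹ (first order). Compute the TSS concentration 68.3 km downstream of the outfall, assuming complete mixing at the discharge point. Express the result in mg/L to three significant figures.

56.1 mg/L

After complete mixing, C₀ = (0.24·200 + 0.501·2.71) / 0.741 = 66.61 mg/L.
Travel time t = 6.83e+04 m / 1.1 m/s = 6.209e+04 s = 0.7186 d.
C = 66.61·exp(−0.24·0.7186) = 66.61·0.8416 = 56.06 mg/L.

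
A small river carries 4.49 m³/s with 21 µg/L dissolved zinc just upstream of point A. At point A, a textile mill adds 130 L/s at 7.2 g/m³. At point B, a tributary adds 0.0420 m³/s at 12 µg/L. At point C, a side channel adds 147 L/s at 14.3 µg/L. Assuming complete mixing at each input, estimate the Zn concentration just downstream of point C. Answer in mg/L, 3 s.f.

0.215 mg/L

21 µg/L = 0.021 mg/L.
130 L/s = 0.13 m³/s.
After input A: C = (4.49·0.021 + 0.13·7.2) / 4.62 = 0.223 mg/L.
12 µg/L = 0.012 mg/L.
After input B: C = (4.62·0.223 + 0.042·0.012) / 4.662 = 0.2211 mg/L.
147 L/s = 0.147 m³/s.
14.3 µg/L = 0.0143 mg/L.
After input C: C = (4.662·0.2211 + 0.147·0.0143) / 4.809 = 0.2148 mg/L.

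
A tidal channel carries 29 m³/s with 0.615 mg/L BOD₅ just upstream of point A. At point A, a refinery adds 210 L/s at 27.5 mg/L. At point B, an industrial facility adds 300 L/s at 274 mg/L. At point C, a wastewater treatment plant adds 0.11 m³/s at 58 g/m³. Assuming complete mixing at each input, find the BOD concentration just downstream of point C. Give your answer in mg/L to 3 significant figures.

3.79 mg/L

210 L/s = 0.21 m³/s.
After input A: C = (29·0.615 + 0.21·27.5) / 29.21 = 0.8083 mg/L.
300 L/s = 0.3 m³/s.
After input B: C = (29.21·0.8083 + 0.3·274) / 29.51 = 3.586 mg/L.
After input C: C = (29.51·3.586 + 0.11·58) / 29.62 = 3.788 mg/L.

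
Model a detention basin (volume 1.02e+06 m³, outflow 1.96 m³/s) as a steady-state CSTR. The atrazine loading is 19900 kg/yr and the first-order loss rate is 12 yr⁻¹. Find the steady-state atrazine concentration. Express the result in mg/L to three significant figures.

0.269 mg/L

Outflow Q = 1.96 m³/s × 3.156e+07 s/yr = 6.185e+07 m³/yr.
Steady-state CSTR mass balance: W = Q·C + k·V·C, so C = W/(Q + kV).
Q + kV = 6.185e+07 + 12·1.02e+06 = 7.409e+07 m³/yr.
C = 19900/7.409e+07 = 0.0002686 kg/m³ = 0.2686 mg/L.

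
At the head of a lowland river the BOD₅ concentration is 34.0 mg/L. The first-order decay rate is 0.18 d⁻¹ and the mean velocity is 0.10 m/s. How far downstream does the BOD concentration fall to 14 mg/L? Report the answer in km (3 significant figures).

42.6 km

From C = C₀·e^(−kt), t = ln(C₀/C)/k = ln(34.0/14)/0.18 = 0.8873/0.18 = 4.929 d.
Distance = v·t = 0.10 m/s × 4.259e+05 s = 4.259e+04 m = 42.59 km.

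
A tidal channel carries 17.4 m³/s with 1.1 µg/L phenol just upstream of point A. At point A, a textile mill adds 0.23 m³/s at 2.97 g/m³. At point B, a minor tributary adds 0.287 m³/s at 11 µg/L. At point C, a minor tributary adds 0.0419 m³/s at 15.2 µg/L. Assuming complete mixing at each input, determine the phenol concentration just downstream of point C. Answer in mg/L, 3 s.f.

1.1 µg/L = 0.0011 mg/L.
After input A: C = (17.4·0.0011 + 0.23·2.97) / 17.63 = 0.03983 mg/L.
11 µg/L = 0.011 mg/L.
After input B: C = (17.63·0.03983 + 0.287·0.011) / 17.92 = 0.03937 mg/L.
15.2 µg/L = 0.0152 mg/L.
After input C: C = (17.92·0.03937 + 0.0419·0.0152) / 17.96 = 0.03931 mg/L.

0.0393 mg/L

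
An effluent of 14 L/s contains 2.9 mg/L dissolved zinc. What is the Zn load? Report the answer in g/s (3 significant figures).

0.0406 g/s

14 L/s = 0.014 m³/s.
Mass flux = Q·C = 0.014 m³/s × 2.9 g/m³ = 0.0406 g/s.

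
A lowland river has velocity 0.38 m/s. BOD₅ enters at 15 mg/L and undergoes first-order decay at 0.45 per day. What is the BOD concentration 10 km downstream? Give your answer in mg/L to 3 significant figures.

Travel time t = 10 km / 0.38 m/s = 1e+04/0.38 = 2.632e+04 s = 0.3046 d.
First-order decay: C = 15·exp(−0.45·0.3046) = 15·0.8719 = 13.08 mg/L.

13.1 mg/L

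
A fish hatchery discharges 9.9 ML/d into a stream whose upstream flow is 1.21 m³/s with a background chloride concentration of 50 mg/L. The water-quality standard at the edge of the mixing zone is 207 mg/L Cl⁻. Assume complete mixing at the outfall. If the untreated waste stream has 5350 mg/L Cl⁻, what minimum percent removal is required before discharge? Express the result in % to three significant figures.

65.1 %

9.9 ML/d = 0.1146 m³/s.
Mass balance: 207·1.325 = 0.1146·Cₑ + 1.21·50.
Cₑ = (274.2 − 60.5) / 0.1146 = 1865 mg/L.
Required removal = 1 − 1865/5350 = 65.14 %.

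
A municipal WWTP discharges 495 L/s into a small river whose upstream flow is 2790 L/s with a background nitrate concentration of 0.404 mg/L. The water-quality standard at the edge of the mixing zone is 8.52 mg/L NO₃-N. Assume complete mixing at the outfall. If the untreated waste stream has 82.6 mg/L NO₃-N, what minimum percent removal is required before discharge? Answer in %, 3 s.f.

495 L/s = 0.495 m³/s.
2790 L/s = 2.79 m³/s.
Mass balance: 8.52·3.285 = 0.495·Cₑ + 2.79·0.404.
Cₑ = (27.99 − 1.127) / 0.495 = 54.26 mg/L.
Required removal = 1 − 54.26/82.6 = 34.3 %.

34.3 %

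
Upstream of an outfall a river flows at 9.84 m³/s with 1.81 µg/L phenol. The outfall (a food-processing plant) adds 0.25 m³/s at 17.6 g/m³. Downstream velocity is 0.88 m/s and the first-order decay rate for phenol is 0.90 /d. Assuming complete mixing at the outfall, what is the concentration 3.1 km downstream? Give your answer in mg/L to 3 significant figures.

0.422 mg/L

1.81 µg/L = 0.00181 mg/L.
After complete mixing, C₀ = (0.25·17.6 + 9.84·0.00181) / 10.09 = 0.4378 mg/L.
Travel time t = 3100 m / 0.88 m/s = 3523 s = 0.04077 d.
C = 0.4378·exp(−0.90·0.04077) = 0.4378·0.964 = 0.4221 mg/L.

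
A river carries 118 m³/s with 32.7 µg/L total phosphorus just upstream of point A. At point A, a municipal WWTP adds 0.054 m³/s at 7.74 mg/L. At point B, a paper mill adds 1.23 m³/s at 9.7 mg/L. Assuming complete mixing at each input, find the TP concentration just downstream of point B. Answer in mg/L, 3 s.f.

32.7 µg/L = 0.0327 mg/L.
After input A: C = (118·0.0327 + 0.054·7.74) / 118.1 = 0.03623 mg/L.
After input B: C = (118.1·0.03623 + 1.23·9.7) / 119.3 = 0.1359 mg/L.

0.136 mg/L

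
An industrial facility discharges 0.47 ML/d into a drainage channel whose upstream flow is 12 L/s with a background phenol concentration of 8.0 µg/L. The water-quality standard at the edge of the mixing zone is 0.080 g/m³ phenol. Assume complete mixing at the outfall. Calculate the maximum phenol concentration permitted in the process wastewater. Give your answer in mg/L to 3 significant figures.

0.239 mg/L

0.47 ML/d = 0.00544 m³/s.
12 L/s = 0.012 m³/s.
8.0 µg/L = 0.008 mg/L.
Mass balance: 0.08·0.01744 = 0.00544·Cₑ + 0.012·0.008.
Cₑ = (0.001395 − 9.6e-05) / 0.00544 = 0.2388 mg/L.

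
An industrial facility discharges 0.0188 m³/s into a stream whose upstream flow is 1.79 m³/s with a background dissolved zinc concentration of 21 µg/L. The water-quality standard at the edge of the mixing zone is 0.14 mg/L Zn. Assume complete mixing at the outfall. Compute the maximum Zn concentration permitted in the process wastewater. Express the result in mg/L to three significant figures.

21 µg/L = 0.021 mg/L.
Mass balance: 0.14·1.809 = 0.0188·Cₑ + 1.79·0.021.
Cₑ = (0.2532 − 0.03759) / 0.0188 = 11.47 mg/L.

11.5 mg/L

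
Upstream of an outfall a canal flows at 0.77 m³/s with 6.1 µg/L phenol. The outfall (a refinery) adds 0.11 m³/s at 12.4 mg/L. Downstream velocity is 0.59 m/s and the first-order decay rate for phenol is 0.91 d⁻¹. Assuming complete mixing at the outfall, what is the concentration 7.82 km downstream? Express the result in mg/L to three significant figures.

1.35 mg/L

6.1 µg/L = 0.0061 mg/L.
After complete mixing, C₀ = (0.11·12.4 + 0.77·0.0061) / 0.88 = 1.555 mg/L.
Travel time t = 7820 m / 0.59 m/s = 1.325e+04 s = 0.1534 d.
C = 1.555·exp(−0.91·0.1534) = 1.555·0.8697 = 1.353 mg/L.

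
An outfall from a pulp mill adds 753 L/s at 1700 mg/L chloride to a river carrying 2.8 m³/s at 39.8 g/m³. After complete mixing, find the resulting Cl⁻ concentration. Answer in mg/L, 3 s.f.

753 L/s = 0.753 m³/s.
By mass balance at complete mixing, C = (0.753·1700 + 2.8·39.8) / (0.753 + 2.8) = 1392/3.553 = 391.7 mg/L.

392 mg/L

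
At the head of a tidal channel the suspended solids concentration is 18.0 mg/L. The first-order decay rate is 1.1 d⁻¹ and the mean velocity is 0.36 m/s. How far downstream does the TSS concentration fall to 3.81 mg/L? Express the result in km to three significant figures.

From C = C₀·e^(−kt), t = ln(C₀/C)/k = ln(18.0/3.81)/1.1 = 1.553/1.1 = 1.412 d.
Distance = v·t = 0.36 m/s × 1.22e+05 s = 4.391e+04 m = 43.91 km.

43.9 km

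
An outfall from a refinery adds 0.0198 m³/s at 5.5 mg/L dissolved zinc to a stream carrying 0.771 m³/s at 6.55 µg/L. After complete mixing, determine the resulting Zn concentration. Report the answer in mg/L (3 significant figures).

0.144 mg/L

6.55 µg/L = 0.00655 mg/L.
Conservation of mass across the mixing zone: C = (0.0198·5.5 + 0.771·0.00655) / (0.0198 + 0.771) = 0.114/0.7908 = 0.1441 mg/L.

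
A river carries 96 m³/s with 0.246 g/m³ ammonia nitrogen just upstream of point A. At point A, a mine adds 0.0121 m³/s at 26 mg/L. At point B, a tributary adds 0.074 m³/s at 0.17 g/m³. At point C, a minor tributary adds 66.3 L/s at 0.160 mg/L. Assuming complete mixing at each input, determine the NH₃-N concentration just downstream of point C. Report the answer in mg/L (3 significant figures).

0.249 mg/L

After input A: C = (96·0.246 + 0.0121·26) / 96.01 = 0.2492 mg/L.
After input B: C = (96.01·0.2492 + 0.074·0.17) / 96.09 = 0.2492 mg/L.
66.3 L/s = 0.0663 m³/s.
After input C: C = (96.09·0.2492 + 0.0663·0.16) / 96.15 = 0.2491 mg/L.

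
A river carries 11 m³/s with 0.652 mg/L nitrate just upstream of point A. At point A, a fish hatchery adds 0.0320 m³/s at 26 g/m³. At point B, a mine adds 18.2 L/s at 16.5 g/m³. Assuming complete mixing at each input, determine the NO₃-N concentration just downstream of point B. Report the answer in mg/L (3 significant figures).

0.752 mg/L

After input A: C = (11·0.652 + 0.032·26) / 11.03 = 0.7255 mg/L.
18.2 L/s = 0.0182 m³/s.
After input B: C = (11.03·0.7255 + 0.0182·16.5) / 11.05 = 0.7515 mg/L.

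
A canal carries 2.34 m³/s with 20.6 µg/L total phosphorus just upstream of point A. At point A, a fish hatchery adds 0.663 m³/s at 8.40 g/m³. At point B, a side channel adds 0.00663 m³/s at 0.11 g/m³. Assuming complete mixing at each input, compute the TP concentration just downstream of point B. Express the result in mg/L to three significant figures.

1.87 mg/L

20.6 µg/L = 0.0206 mg/L.
After input A: C = (2.34·0.0206 + 0.663·8.4) / 3.003 = 1.871 mg/L.
After input B: C = (3.003·1.871 + 0.00663·0.11) / 3.01 = 1.867 mg/L.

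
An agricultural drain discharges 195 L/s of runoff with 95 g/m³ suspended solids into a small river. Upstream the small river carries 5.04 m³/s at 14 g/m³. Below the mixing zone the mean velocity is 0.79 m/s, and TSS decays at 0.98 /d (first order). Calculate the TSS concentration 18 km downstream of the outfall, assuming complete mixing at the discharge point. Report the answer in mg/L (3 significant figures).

195 L/s = 0.195 m³/s.
After complete mixing, C₀ = (0.195·95 + 5.04·14) / 5.235 = 17.02 mg/L.
Travel time t = 1.8e+04 m / 0.79 m/s = 2.278e+04 s = 0.2637 d.
C = 17.02·exp(−0.98·0.2637) = 17.02·0.7723 = 13.14 mg/L.

13.1 mg/L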